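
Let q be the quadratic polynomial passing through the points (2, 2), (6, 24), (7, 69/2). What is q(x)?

Using the Lagrange interpolation formula with nodes 2, 6, 7:
  L_0(x) = (x - 6)(x - 7) / 20
  L_1(x) = (x - 2)(x - 7) / -4
  L_2(x) = (x - 2)(x - 6) / 5
Then q(x) = 2·L_0(x) + 24·L_1(x) + 69/2·L_2(x).
Expanding and collecting terms gives q(x) = x^2 - (5/2)x + 3.
Check: q(6) = 24. ✓

q(x) = x^2 - (5/2)x + 3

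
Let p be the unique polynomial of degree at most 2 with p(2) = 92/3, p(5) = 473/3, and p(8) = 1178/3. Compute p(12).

874

Using the Lagrange interpolation formula with nodes 2, 5, 8:
  L_0(t) = (t - 5)(t - 8) / 18
  L_1(t) = (t - 2)(t - 8) / -9
  L_2(t) = (t - 2)(t - 5) / 18
Then p(t) = 92/3·L_0(t) + 473/3·L_1(t) + 1178/3·L_2(t).
Expanding and collecting terms gives p(t) = 6t² + (1/3)t + 6.
Evaluating at t = 12: p(12) = 874.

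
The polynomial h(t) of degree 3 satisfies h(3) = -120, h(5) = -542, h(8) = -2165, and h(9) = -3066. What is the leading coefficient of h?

-4

Write h(t) = at^3 + bt^2 + ct + d. Substituting each data point gives a linear system:
  27a + 9b + 3c + d = -120
  125a + 25b + 5c + d = -542
  512a + 64b + 8c + d = -2165
  729a + 81b + 9c + d = -3066
Solving the system yields a = -4, b = -2, c = 1, d = 3.
So h(t) = -4t³ - 2t² + t + 3.
The leading coefficient is -4.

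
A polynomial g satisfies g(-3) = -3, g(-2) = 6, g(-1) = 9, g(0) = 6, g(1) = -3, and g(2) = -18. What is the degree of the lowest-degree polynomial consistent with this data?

2

Forward differences of the values at n = -3, -2, -1, 0, 1, 2:
  g  : -3  6  9  6  -3  -18
  Δ  : 9  3  -3  -9  -15
  Δ^2: -6  -6  -6  -6
  Δ^3: 0  0  0
  Δ^4: 0  0
  Δ^5: 0
The second differences are constant (-6) and nonzero, while all higher differences vanish, so the minimal degree is 2.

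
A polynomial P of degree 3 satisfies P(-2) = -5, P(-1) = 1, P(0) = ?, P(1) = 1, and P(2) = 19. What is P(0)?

The 4 known points determine the degree-3 polynomial uniquely.
Write P(n) = an^3 + bn^2 + cn + d. Substituting each data point gives a linear system:
  -8a + 4b - 2c + d = -5
  -a + b - c + d = 1
  a + b + c + d = 1
  8a + 4b + 2c + d = 19
Solving the system yields a = 2, b = 2, c = -2, d = -1.
So P(n) = 2n^3 + 2n^2 - 2n - 1.
Then P(0) = -1.

-1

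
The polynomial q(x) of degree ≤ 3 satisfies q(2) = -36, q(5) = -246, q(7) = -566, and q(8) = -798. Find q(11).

-1854

Using the Lagrange interpolation formula with nodes 2, 5, 7, 8:
  L_0(x) = (x - 5)(x - 7)(x - 8) / -90
  L_1(x) = (x - 2)(x - 7)(x - 8) / 18
  L_2(x) = (x - 2)(x - 5)(x - 8) / -10
  L_3(x) = (x - 2)(x - 5)(x - 7) / 18
Then q(x) = -36·L_0(x) - 246·L_1(x) - 566·L_2(x) - 798·L_3(x).
Expanding and collecting terms gives q(x) = -x³ - 4x² - 3x - 6.
Evaluating at x = 11: q(11) = -1854.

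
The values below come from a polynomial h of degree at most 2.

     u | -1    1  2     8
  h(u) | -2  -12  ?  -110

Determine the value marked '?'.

-20

The 3 known points determine the degree-2 polynomial uniquely.
Write h(u) = au^2 + bu + c. Substituting each data point gives a linear system:
  a - b + c = -2
  a + b + c = -12
  64a + 8b + c = -110
Solving the system yields a = -1, b = -5, c = -6.
So h(u) = -u² - 5u - 6.
Then h(2) = -20.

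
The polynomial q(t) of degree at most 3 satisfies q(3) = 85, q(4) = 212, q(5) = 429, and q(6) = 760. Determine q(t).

Write q(t) = at^3 + bt^2 + ct + d. Substituting each data point gives a linear system:
  27a + 9b + 3c + d = 85
  64a + 16b + 4c + d = 212
  125a + 25b + 5c + d = 429
  216a + 36b + 6c + d = 760
Solving the system yields a = 4, b = -3, c = 0, d = 4.
So q(t) = 4t^3 - 3t^2 + 4.
Check: q(6) = 760. ✓

q(t) = 4t^3 - 3t^2 + 4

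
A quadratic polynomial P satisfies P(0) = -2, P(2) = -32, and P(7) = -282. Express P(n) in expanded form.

P(n) = -5n^2 - 5n - 2

Write P(n) = an^2 + bn + c. Substituting each data point gives a linear system:
  c = -2
  4a + 2b + c = -32
  49a + 7b + c = -282
Solving the system yields a = -5, b = -5, c = -2.
So P(n) = -5n^2 - 5n - 2.
Check: P(0) = -2. ✓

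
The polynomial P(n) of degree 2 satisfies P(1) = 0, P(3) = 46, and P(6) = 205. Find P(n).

P(n) = 6n^2 - n - 5

Write P(n) = an^2 + bn + c. Substituting each data point gives a linear system:
  a + b + c = 0
  9a + 3b + c = 46
  36a + 6b + c = 205
Solving the system yields a = 6, b = -1, c = -5.
So P(n) = 6n² - n - 5.
Check: P(1) = 0. ✓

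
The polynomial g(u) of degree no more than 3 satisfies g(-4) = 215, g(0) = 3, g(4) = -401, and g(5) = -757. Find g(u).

Write g(u) = au^3 + bu^2 + cu + d. Substituting each data point gives a linear system:
  -64a + 16b - 4c + d = 215
  d = 3
  64a + 16b + 4c + d = -401
  125a + 25b + 5c + d = -757
Solving the system yields a = -5, b = -6, c = 3, d = 3.
So g(u) = -5u³ - 6u² + 3u + 3.
Check: g(0) = 3. ✓

g(u) = -5u^3 - 6u^2 + 3u + 3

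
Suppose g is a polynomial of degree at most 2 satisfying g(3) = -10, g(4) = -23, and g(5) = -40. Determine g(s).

g(s) = -2s^2 + s + 5

Using the Lagrange interpolation formula with nodes 3, 4, 5:
  L_0(s) = (s - 4)(s - 5) / 2
  L_1(s) = (s - 3)(s - 5) / -1
  L_2(s) = (s - 3)(s - 4) / 2
Then g(s) = -10·L_0(s) - 23·L_1(s) - 40·L_2(s).
Expanding and collecting terms gives g(s) = -2s² + s + 5.
Check: g(3) = -10. ✓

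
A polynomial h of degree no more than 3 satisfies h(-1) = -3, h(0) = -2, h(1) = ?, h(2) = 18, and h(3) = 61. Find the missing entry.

1

The 4 known points determine the degree-3 polynomial uniquely.
Write h(n) = an^3 + bn^2 + cn + d. Substituting each data point gives a linear system:
  -a + b - c + d = -3
  d = -2
  8a + 4b + 2c + d = 18
  27a + 9b + 3c + d = 61
Solving the system yields a = 2, b = 1, c = 0, d = -2.
So h(n) = 2n^3 + n^2 - 2.
Then h(1) = 1.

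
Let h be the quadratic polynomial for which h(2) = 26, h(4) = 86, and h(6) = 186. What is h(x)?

Write h(x) = ax^2 + bx + c. Substituting each data point gives a linear system:
  4a + 2b + c = 26
  16a + 4b + c = 86
  36a + 6b + c = 186
Solving the system yields a = 5, b = 0, c = 6.
So h(x) = 5x² + 6.
Check: h(2) = 26. ✓

h(x) = 5x^2 + 6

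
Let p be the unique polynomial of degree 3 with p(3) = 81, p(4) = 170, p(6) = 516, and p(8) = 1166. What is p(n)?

Using the Lagrange interpolation formula with nodes 3, 4, 6, 8:
  L_0(n) = (n - 4)(n - 6)(n - 8) / -15
  L_1(n) = (n - 3)(n - 6)(n - 8) / 8
  L_2(n) = (n - 3)(n - 4)(n - 8) / -12
  L_3(n) = (n - 3)(n - 4)(n - 6) / 40
Then p(n) = 81·L_0(n) + 170·L_1(n) + 516·L_2(n) + 1166·L_3(n).
Expanding and collecting terms gives p(n) = 2n^3 + 2n^2 + n + 6.
Check: p(6) = 516. ✓

p(n) = 2n^3 + 2n^2 + n + 6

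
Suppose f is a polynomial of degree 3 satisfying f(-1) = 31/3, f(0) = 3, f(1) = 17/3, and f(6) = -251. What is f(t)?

f(t) = -2t^3 + 5t^2 - (1/3)t + 3

Write f(t) = at^3 + bt^2 + ct + d. Substituting each data point gives a linear system:
  -a + b - c + d = 31/3
  d = 3
  a + b + c + d = 17/3
  216a + 36b + 6c + d = -251
Solving the system yields a = -2, b = 5, c = -1/3, d = 3.
So f(t) = -2t^3 + 5t^2 - (1/3)t + 3.
Check: f(0) = 3. ✓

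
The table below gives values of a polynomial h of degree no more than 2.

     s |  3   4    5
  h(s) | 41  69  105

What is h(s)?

h(s) = 4s^2 + 5

Write h(s) = as^2 + bs + c. Substituting each data point gives a linear system:
  9a + 3b + c = 41
  16a + 4b + c = 69
  25a + 5b + c = 105
Solving the system yields a = 4, b = 0, c = 5.
So h(s) = 4s^2 + 5.
Check: h(3) = 41. ✓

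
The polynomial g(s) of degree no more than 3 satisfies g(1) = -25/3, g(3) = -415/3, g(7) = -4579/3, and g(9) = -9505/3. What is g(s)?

Using the Lagrange interpolation formula with nodes 1, 3, 7, 9:
  L_0(s) = (s - 3)(s - 7)(s - 9) / -96
  L_1(s) = (s - 1)(s - 7)(s - 9) / 48
  L_2(s) = (s - 1)(s - 3)(s - 9) / -48
  L_3(s) = (s - 1)(s - 3)(s - 7) / 96
Then g(s) = -25/3·L_0(s) - 415/3·L_1(s) - 4579/3·L_2(s) - 9505/3·L_3(s).
Expanding and collecting terms gives g(s) = -4s^3 - 3s^2 - s - 1/3.
Check: g(3) = -415/3. ✓

g(s) = -4s^3 - 3s^2 - s - 1/3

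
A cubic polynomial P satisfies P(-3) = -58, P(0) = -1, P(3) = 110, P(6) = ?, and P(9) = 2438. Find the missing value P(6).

On equispaced nodes a degree-3 polynomial has vanishing fourth forward difference, so
  P(-3) - 4·P(0) + 6·P(3) - 4·P(6) + P(9) = 0.
Substituting the known values and solving for P(6):
  -4·P(6) = -3044
  P(6) = 761.

761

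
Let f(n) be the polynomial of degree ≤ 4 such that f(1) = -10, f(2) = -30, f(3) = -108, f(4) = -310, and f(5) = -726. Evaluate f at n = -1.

Forward differences of the values at n = 1, 2, 3, 4, 5:
  f  : -10  -30  -108  -310  -726
  Δ  : -20  -78  -202  -416
  Δ^2: -58  -124  -214
  Δ^3: -66  -90
  Δ^4: -24
The fourth differences are constant, confirming degree 4.
Interpolating (Newton forward form) and evaluating at n = -1 gives f(-1) = 0.

0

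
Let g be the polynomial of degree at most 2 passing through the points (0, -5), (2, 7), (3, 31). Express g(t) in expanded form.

Using the Lagrange interpolation formula with nodes 0, 2, 3:
  L_0(t) = (t - 2)(t - 3) / 6
  L_1(t) = t(t - 3) / -2
  L_2(t) = t(t - 2) / 3
Then g(t) = -5·L_0(t) + 7·L_1(t) + 31·L_2(t).
Expanding and collecting terms gives g(t) = 6t^2 - 6t - 5.
Check: g(2) = 7. ✓

g(t) = 6t^2 - 6t - 5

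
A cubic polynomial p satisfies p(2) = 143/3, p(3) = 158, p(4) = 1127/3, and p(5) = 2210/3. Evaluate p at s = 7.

6098/3

Write p(s) = as^3 + bs^2 + cs + d. Substituting each data point gives a linear system:
  8a + 4b + 2c + d = 143/3
  27a + 9b + 3c + d = 158
  64a + 16b + 4c + d = 1127/3
  125a + 25b + 5c + d = 2210/3
Solving the system yields a = 6, b = -1/3, c = -2, d = 5.
So p(s) = 6s^3 - (1/3)s^2 - 2s + 5.
Then p(7) = 6098/3.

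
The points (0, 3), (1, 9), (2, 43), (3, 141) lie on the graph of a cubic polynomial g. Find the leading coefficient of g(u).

6

Write g(u) = au^3 + bu^2 + cu + d. Substituting each data point gives a linear system:
  d = 3
  a + b + c + d = 9
  8a + 4b + 2c + d = 43
  27a + 9b + 3c + d = 141
Solving the system yields a = 6, b = -4, c = 4, d = 3.
So g(u) = 6u³ - 4u² + 4u + 3.
The leading coefficient is 6.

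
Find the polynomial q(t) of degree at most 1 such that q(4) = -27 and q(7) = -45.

q(t) = -6t - 3

Write q(t) = at + b. Substituting each data point gives a linear system:
  4a + b = -27
  7a + b = -45
Solving the system yields a = -6, b = -3.
So q(t) = -6t - 3.
Check: q(4) = -27. ✓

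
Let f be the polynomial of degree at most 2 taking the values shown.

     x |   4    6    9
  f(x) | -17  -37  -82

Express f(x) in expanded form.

Write f(x) = ax^2 + bx + c. Substituting each data point gives a linear system:
  16a + 4b + c = -17
  36a + 6b + c = -37
  81a + 9b + c = -82
Solving the system yields a = -1, b = 0, c = -1.
So f(x) = -x² - 1.
Check: f(4) = -17. ✓

f(x) = -x^2 - 1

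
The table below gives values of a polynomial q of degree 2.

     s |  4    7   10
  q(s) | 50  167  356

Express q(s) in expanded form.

q(s) = 4s^2 - 5s + 6

Write q(s) = as^2 + bs + c. Substituting each data point gives a linear system:
  16a + 4b + c = 50
  49a + 7b + c = 167
  100a + 10b + c = 356
Solving the system yields a = 4, b = -5, c = 6.
So q(s) = 4s^2 - 5s + 6.
Check: q(7) = 167. ✓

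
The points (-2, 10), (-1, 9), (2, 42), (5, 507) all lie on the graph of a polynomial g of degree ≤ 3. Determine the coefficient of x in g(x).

Write g(x) = ax^3 + bx^2 + cx + d. Substituting each data point gives a linear system:
  -8a + 4b - 2c + d = 10
  -a + b - c + d = 9
  8a + 4b + 2c + d = 42
  125a + 25b + 5c + d = 507
Solving the system yields a = 3, b = 6, c = -4, d = 2.
So g(x) = 3x³ + 6x² - 4x + 2.
The coefficient of x is -4.

-4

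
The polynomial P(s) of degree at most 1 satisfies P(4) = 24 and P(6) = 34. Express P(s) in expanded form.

P(s) = 5s + 4

Write P(s) = as + b. Substituting each data point gives a linear system:
  4a + b = 24
  6a + b = 34
Solving the system yields a = 5, b = 4.
So P(s) = 5s + 4.
Check: P(4) = 24. ✓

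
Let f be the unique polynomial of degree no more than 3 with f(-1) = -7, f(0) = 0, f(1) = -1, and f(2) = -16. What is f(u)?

Using the Lagrange interpolation formula with nodes -1, 0, 1, 2:
  L_0(u) = u(u - 1)(u - 2) / -6
  L_1(u) = (u + 1)(u - 1)(u - 2) / 2
  L_2(u) = (u + 1)u(u - 2) / -2
  L_3(u) = (u + 1)u(u - 1) / 6
Then f(u) = -7·L_0(u) + 0·L_1(u) - 1·L_2(u) - 16·L_3(u).
Expanding and collecting terms gives f(u) = -u^3 - 4u^2 + 4u.
Check: f(0) = 0. ✓

f(u) = -u^3 - 4u^2 + 4u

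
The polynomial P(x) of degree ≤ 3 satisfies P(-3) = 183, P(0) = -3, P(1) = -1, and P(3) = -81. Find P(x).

P(x) = -5x^3 + 6x^2 + x - 3

Write P(x) = ax^3 + bx^2 + cx + d. Substituting each data point gives a linear system:
  -27a + 9b - 3c + d = 183
  d = -3
  a + b + c + d = -1
  27a + 9b + 3c + d = -81
Solving the system yields a = -5, b = 6, c = 1, d = -3.
So P(x) = -5x^3 + 6x^2 + x - 3.
Check: P(0) = -3. ✓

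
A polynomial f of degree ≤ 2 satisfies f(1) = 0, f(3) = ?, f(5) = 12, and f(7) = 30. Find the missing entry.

2

On equispaced nodes a degree-2 polynomial has vanishing third forward difference, so
  - f(1) + 3·f(3) - 3·f(5) + f(7) = 0.
Substituting the known values and solving for f(3):
  3·f(3) = 6
  f(3) = 2.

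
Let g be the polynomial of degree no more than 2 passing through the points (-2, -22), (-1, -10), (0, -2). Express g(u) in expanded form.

Using the Lagrange interpolation formula with nodes -2, -1, 0:
  L_0(u) = (u + 1)u / 2
  L_1(u) = (u + 2)u / -1
  L_2(u) = (u + 2)(u + 1) / 2
Then g(u) = -22·L_0(u) - 10·L_1(u) - 2·L_2(u).
Expanding and collecting terms gives g(u) = -2u² + 6u - 2.
Check: g(0) = -2. ✓

g(u) = -2u^2 + 6u - 2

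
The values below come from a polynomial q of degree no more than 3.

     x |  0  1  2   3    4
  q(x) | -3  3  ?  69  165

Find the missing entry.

21

On equispaced nodes a degree-3 polynomial has vanishing fourth forward difference, so
  q(0) - 4·q(1) + 6·q(2) - 4·q(3) + q(4) = 0.
Substituting the known values and solving for q(2):
  6·q(2) = 126
  q(2) = 21.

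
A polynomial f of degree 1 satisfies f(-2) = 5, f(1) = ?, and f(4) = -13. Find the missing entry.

The 2 known points determine the degree-1 polynomial uniquely.
Write f(n) = an + b. Substituting each data point gives a linear system:
  -2a + b = 5
  4a + b = -13
Solving the system yields a = -3, b = -1.
So f(n) = -3n - 1.
Then f(1) = -4.

-4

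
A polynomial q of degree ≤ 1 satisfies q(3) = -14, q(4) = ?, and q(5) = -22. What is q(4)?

-18

The 2 known points determine the degree-1 polynomial uniquely.
Write q(x) = ax + b. Substituting each data point gives a linear system:
  3a + b = -14
  5a + b = -22
Solving the system yields a = -4, b = -2.
So q(x) = -4x - 2.
Then q(4) = -18.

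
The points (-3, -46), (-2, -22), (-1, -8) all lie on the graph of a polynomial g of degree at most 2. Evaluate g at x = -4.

-80

Forward differences of the values at x = -3, -2, -1:
  g  : -46  -22  -8
  Δ  : 24  14
  Δ^2: -10
The second differences are constant, confirming degree 2.
Interpolating (Newton forward form) and evaluating at x = -4 gives g(-4) = -80.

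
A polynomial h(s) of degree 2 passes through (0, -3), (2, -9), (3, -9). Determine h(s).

h(s) = s^2 - 5s - 3

Using the Lagrange interpolation formula with nodes 0, 2, 3:
  L_0(s) = (s - 2)(s - 3) / 6
  L_1(s) = s(s - 3) / -2
  L_2(s) = s(s - 2) / 3
Then h(s) = -3·L_0(s) - 9·L_1(s) - 9·L_2(s).
Expanding and collecting terms gives h(s) = s^2 - 5s - 3.
Check: h(2) = -9. ✓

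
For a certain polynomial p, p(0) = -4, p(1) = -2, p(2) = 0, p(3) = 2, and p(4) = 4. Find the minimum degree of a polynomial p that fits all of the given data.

1

Forward differences of the values at s = 0, 1, 2, 3, 4:
  p  : -4  -2  0  2  4
  Δ  : 2  2  2  2
  Δ^2: 0  0  0
  Δ^3: 0  0
  Δ^4: 0
The first differences are constant (2) and nonzero, while all higher differences vanish, so the minimal degree is 1.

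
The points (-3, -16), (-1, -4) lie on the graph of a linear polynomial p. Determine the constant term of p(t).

2

Write p(t) = at + b. Substituting each data point gives a linear system:
  -3a + b = -16
  -a + b = -4
Solving the system yields a = 6, b = 2.
So p(t) = 6t + 2.
The constant term is 2.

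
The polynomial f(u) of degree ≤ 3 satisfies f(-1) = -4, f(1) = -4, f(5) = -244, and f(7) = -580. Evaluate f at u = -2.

Write f(u) = au^3 + bu^2 + cu + d. Substituting each data point gives a linear system:
  -a + b - c + d = -4
  a + b + c + d = -4
  125a + 25b + 5c + d = -244
  343a + 49b + 7c + d = -580
Solving the system yields a = -1, b = -5, c = 1, d = 1.
So f(u) = -u^3 - 5u^2 + u + 1.
Then f(-2) = -13.

-13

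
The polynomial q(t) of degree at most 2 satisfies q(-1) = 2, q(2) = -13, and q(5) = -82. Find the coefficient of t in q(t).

Write q(t) = at^2 + bt + c. Substituting each data point gives a linear system:
  a - b + c = 2
  4a + 2b + c = -13
  25a + 5b + c = -82
Solving the system yields a = -3, b = -2, c = 3.
So q(t) = -3t^2 - 2t + 3.
The coefficient of t is -2.

-2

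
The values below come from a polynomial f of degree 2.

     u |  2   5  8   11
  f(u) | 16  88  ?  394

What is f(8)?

The 3 known points determine the degree-2 polynomial uniquely.
Write f(u) = au^2 + bu + c. Substituting each data point gives a linear system:
  4a + 2b + c = 16
  25a + 5b + c = 88
  121a + 11b + c = 394
Solving the system yields a = 3, b = 3, c = -2.
So f(u) = 3u^2 + 3u - 2.
Then f(8) = 214.

214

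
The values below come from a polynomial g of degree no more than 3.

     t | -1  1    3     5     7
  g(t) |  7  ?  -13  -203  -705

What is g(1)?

The 4 known points determine the degree-3 polynomial uniquely.
Write g(t) = at^3 + bt^2 + ct + d. Substituting each data point gives a linear system:
  -a + b - c + d = 7
  27a + 9b + 3c + d = -13
  125a + 25b + 5c + d = -203
  343a + 49b + 7c + d = -705
Solving the system yields a = -3, b = 6, c = 4, d = 2.
So g(t) = -3t^3 + 6t^2 + 4t + 2.
Then g(1) = 9.

9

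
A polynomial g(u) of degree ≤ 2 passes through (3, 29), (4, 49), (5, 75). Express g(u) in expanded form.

Write g(u) = au^2 + bu + c. Substituting each data point gives a linear system:
  9a + 3b + c = 29
  16a + 4b + c = 49
  25a + 5b + c = 75
Solving the system yields a = 3, b = -1, c = 5.
So g(u) = 3u² - u + 5.
Check: g(5) = 75. ✓

g(u) = 3u^2 - u + 5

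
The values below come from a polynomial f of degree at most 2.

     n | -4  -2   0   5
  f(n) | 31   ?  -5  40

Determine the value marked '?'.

5

The 3 known points determine the degree-2 polynomial uniquely.
Write f(n) = an^2 + bn + c. Substituting each data point gives a linear system:
  16a - 4b + c = 31
  c = -5
  25a + 5b + c = 40
Solving the system yields a = 2, b = -1, c = -5.
So f(n) = 2n^2 - n - 5.
Then f(-2) = 5.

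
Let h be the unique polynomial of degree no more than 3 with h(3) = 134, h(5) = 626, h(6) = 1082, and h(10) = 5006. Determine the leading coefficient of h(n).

Write h(n) = an^3 + bn^2 + cn + d. Substituting each data point gives a linear system:
  27a + 9b + 3c + d = 134
  125a + 25b + 5c + d = 626
  216a + 36b + 6c + d = 1082
  1000a + 100b + 10c + d = 5006
Solving the system yields a = 5, b = 0, c = 1, d = -4.
So h(n) = 5n³ + n - 4.
The leading coefficient is 5.

5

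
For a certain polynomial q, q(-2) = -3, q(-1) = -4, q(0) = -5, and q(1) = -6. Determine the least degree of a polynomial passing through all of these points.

Forward differences of the values at x = -2, -1, 0, 1:
  q  : -3  -4  -5  -6
  Δ  : -1  -1  -1
  Δ^2: 0  0
  Δ^3: 0
The first differences are constant (-1) and nonzero, while all higher differences vanish, so the minimal degree is 1.

1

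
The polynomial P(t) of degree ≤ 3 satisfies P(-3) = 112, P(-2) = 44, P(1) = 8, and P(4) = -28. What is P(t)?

P(t) = -2t^3 + 6t^2 + 4

Write P(t) = at^3 + bt^2 + ct + d. Substituting each data point gives a linear system:
  -27a + 9b - 3c + d = 112
  -8a + 4b - 2c + d = 44
  a + b + c + d = 8
  64a + 16b + 4c + d = -28
Solving the system yields a = -2, b = 6, c = 0, d = 4.
So P(t) = -2t^3 + 6t^2 + 4.
Check: P(-2) = 44. ✓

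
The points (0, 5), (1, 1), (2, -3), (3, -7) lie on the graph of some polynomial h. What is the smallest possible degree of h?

1

Forward differences of the values at u = 0, 1, 2, 3:
  h  : 5  1  -3  -7
  Δ  : -4  -4  -4
  Δ^2: 0  0
  Δ^3: 0
The first differences are constant (-4) and nonzero, while all higher differences vanish, so the minimal degree is 1.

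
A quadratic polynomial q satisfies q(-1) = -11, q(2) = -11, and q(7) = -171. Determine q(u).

Using the Lagrange interpolation formula with nodes -1, 2, 7:
  L_0(u) = (u - 2)(u - 7) / 24
  L_1(u) = (u + 1)(u - 7) / -15
  L_2(u) = (u + 1)(u - 2) / 40
Then q(u) = -11·L_0(u) - 11·L_1(u) - 171·L_2(u).
Expanding and collecting terms gives q(u) = -4u² + 4u - 3.
Check: q(2) = -11. ✓

q(u) = -4u^2 + 4u - 3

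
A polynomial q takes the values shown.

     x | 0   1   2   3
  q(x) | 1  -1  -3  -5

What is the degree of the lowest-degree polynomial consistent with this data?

1

Forward differences of the values at x = 0, 1, 2, 3:
  q  : 1  -1  -3  -5
  Δ  : -2  -2  -2
  Δ^2: 0  0
  Δ^3: 0
The first differences are constant (-2) and nonzero, while all higher differences vanish, so the minimal degree is 1.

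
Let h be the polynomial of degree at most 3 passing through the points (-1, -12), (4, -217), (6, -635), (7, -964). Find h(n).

h(n) = -2n^3 - 6n^2 + 3n - 5

Using the Lagrange interpolation formula with nodes -1, 4, 6, 7:
  L_0(n) = (n - 4)(n - 6)(n - 7) / -280
  L_1(n) = (n + 1)(n - 6)(n - 7) / 30
  L_2(n) = (n + 1)(n - 4)(n - 7) / -14
  L_3(n) = (n + 1)(n - 4)(n - 6) / 24
Then h(n) = -12·L_0(n) - 217·L_1(n) - 635·L_2(n) - 964·L_3(n).
Expanding and collecting terms gives h(n) = -2n^3 - 6n^2 + 3n - 5.
Check: h(4) = -217. ✓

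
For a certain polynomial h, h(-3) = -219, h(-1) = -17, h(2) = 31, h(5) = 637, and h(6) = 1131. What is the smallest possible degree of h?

3

Divided differences on the nodes -3, -1, 2, 5, 6:
  order 0: -219  -17  31  637  1131
  order 1: 101  16  202  494
  order 2: -17  31  73
  order 3: 6  6
  order 4: 0
The order-3 divided differences are all 6 (nonzero) and every higher order vanishes, so the data lies on a polynomial of degree exactly 3.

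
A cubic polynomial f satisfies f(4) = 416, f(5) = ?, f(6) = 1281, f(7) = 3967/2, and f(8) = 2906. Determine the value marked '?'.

The 4 known points determine the degree-3 polynomial uniquely.
Write f(t) = at^3 + bt^2 + ct + d. Substituting each data point gives a linear system:
  64a + 16b + 4c + d = 416
  216a + 36b + 6c + d = 1281
  343a + 49b + 7c + d = 3967/2
  512a + 64b + 8c + d = 2906
Solving the system yields a = 5, b = 5, c = 5/2, d = 6.
So f(t) = 5t³ + 5t² + (5/2)t + 6.
Then f(5) = 1537/2.

1537/2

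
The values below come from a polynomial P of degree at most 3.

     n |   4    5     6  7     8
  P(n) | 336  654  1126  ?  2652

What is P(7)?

1782

The 4 known points determine the degree-3 polynomial uniquely.
Write P(n) = an^3 + bn^2 + cn + d. Substituting each data point gives a linear system:
  64a + 16b + 4c + d = 336
  125a + 25b + 5c + d = 654
  216a + 36b + 6c + d = 1126
  512a + 64b + 8c + d = 2652
Solving the system yields a = 5, b = 2, c = -5, d = 4.
So P(n) = 5n^3 + 2n^2 - 5n + 4.
Then P(7) = 1782.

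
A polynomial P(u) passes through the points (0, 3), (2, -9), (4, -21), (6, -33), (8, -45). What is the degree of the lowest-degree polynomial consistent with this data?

1

Forward differences of the values at u = 0, 2, 4, 6, 8:
  P  : 3  -9  -21  -33  -45
  Δ  : -12  -12  -12  -12
  Δ^2: 0  0  0
  Δ^3: 0  0
  Δ^4: 0
The first differences are constant (-12) and nonzero, while all higher differences vanish, so the minimal degree is 1.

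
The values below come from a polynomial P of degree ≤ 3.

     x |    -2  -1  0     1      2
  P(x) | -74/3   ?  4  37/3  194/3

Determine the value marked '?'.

11/3

The 4 known points determine the degree-3 polynomial uniquely.
Write P(x) = ax^3 + bx^2 + cx + d. Substituting each data point gives a linear system:
  -8a + 4b - 2c + d = -74/3
  d = 4
  a + b + c + d = 37/3
  8a + 4b + 2c + d = 194/3
Solving the system yields a = 6, b = 4, c = -5/3, d = 4.
So P(x) = 6x^3 + 4x^2 - (5/3)x + 4.
Then P(-1) = 11/3.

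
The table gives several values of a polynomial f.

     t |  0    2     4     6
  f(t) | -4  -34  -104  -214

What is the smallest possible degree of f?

2

Forward differences of the values at t = 0, 2, 4, 6:
  f  : -4  -34  -104  -214
  Δ  : -30  -70  -110
  Δ^2: -40  -40
  Δ^3: 0
The second differences are constant (-40) and nonzero, while all higher differences vanish, so the minimal degree is 2.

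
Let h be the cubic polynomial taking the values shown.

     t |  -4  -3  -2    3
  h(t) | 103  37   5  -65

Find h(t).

h(t) = -2t^3 - t^2 + t - 5

Using the Lagrange interpolation formula with nodes -4, -3, -2, 3:
  L_0(t) = (t + 3)(t + 2)(t - 3) / -14
  L_1(t) = (t + 4)(t + 2)(t - 3) / 6
  L_2(t) = (t + 4)(t + 3)(t - 3) / -10
  L_3(t) = (t + 4)(t + 3)(t + 2) / 210
Then h(t) = 103·L_0(t) + 37·L_1(t) + 5·L_2(t) - 65·L_3(t).
Expanding and collecting terms gives h(t) = -2t³ - t² + t - 5.
Check: h(-2) = 5. ✓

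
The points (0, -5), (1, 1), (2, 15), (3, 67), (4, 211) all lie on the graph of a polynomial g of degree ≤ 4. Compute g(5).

Using the Lagrange interpolation formula with nodes 0, 1, 2, 3, 4:
  L_0(s) = (s - 1)(s - 2)(s - 3)(s - 4) / 24
  L_1(s) = s(s - 2)(s - 3)(s - 4) / -6
  L_2(s) = s(s - 1)(s - 3)(s - 4) / 4
  L_3(s) = s(s - 1)(s - 2)(s - 4) / -6
  L_4(s) = s(s - 1)(s - 2)(s - 3) / 24
Then g(s) = -5·L_0(s) + 1·L_1(s) + 15·L_2(s) + 67·L_3(s) + 211·L_4(s).
Expanding and collecting terms gives g(s) = s⁴ - s³ + 6s - 5.
Evaluating at s = 5: g(5) = 525.

525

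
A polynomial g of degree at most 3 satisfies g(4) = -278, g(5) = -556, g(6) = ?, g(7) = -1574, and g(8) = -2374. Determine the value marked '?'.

-978

On equispaced nodes a degree-3 polynomial has vanishing fourth forward difference, so
  g(4) - 4·g(5) + 6·g(6) - 4·g(7) + g(8) = 0.
Substituting the known values and solving for g(6):
  6·g(6) = -5868
  g(6) = -978.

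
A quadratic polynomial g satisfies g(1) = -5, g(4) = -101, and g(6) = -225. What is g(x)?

g(x) = -6x^2 - 2x + 3

Write g(x) = ax^2 + bx + c. Substituting each data point gives a linear system:
  a + b + c = -5
  16a + 4b + c = -101
  36a + 6b + c = -225
Solving the system yields a = -6, b = -2, c = 3.
So g(x) = -6x² - 2x + 3.
Check: g(6) = -225. ✓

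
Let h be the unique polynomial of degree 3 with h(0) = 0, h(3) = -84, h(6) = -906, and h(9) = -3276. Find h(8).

Using the Lagrange interpolation formula with nodes 0, 3, 6, 9:
  L_0(x) = (x - 3)(x - 6)(x - 9) / -162
  L_1(x) = x(x - 6)(x - 9) / 54
  L_2(x) = x(x - 3)(x - 9) / -54
  L_3(x) = x(x - 3)(x - 6) / 162
Then h(x) = 0·L_0(x) - 84·L_1(x) - 906·L_2(x) - 3276·L_3(x).
Expanding and collecting terms gives h(x) = -5x³ + 4x² + 5x.
Evaluating at x = 8: h(8) = -2264.

-2264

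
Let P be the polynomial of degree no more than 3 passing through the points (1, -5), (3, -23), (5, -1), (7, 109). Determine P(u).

Using the Lagrange interpolation formula with nodes 1, 3, 5, 7:
  L_0(u) = (u - 3)(u - 5)(u - 7) / -48
  L_1(u) = (u - 1)(u - 5)(u - 7) / 16
  L_2(u) = (u - 1)(u - 3)(u - 7) / -16
  L_3(u) = (u - 1)(u - 3)(u - 5) / 48
Then P(u) = -5·L_0(u) - 23·L_1(u) - 1·L_2(u) + 109·L_3(u).
Expanding and collecting terms gives P(u) = u^3 - 4u^2 - 6u + 4.
Check: P(5) = -1. ✓

P(u) = u^3 - 4u^2 - 6u + 4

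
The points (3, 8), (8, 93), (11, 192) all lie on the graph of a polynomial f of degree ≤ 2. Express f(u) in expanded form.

Write f(u) = au^2 + bu + c. Substituting each data point gives a linear system:
  9a + 3b + c = 8
  64a + 8b + c = 93
  121a + 11b + c = 192
Solving the system yields a = 2, b = -5, c = 5.
So f(u) = 2u² - 5u + 5.
Check: f(11) = 192. ✓

f(u) = 2u^2 - 5u + 5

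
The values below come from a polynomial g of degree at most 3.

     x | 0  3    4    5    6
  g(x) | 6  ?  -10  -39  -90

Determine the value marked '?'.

The 4 known points determine the degree-3 polynomial uniquely.
Write g(x) = ax^3 + bx^2 + cx + d. Substituting each data point gives a linear system:
  d = 6
  64a + 16b + 4c + d = -10
  125a + 25b + 5c + d = -39
  216a + 36b + 6c + d = -90
Solving the system yields a = -1, b = 4, c = -4, d = 6.
So g(x) = -x^3 + 4x^2 - 4x + 6.
Then g(3) = 3.

3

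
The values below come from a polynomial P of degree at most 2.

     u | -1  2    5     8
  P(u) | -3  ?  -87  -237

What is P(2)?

-9

On equispaced nodes a degree-2 polynomial has vanishing third forward difference, so
  - P(-1) + 3·P(2) - 3·P(5) + P(8) = 0.
Substituting the known values and solving for P(2):
  3·P(2) = -27
  P(2) = -9.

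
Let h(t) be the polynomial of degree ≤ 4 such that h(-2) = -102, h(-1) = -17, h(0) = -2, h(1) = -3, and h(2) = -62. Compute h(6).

-5078

Write h(t) = at^4 + bt^3 + ct^2 + dt + e. Substituting each data point gives a linear system:
  16a - 8b + 4c - 2d + e = -102
  a - b + c - d + e = -17
  e = -2
  a + b + c + d + e = -3
  16a + 8b + 4c + 2d + e = -62
Solving the system yields a = -4, b = 1, c = -4, d = 6, e = -2.
So h(t) = -4t^4 + t^3 - 4t^2 + 6t - 2.
Then h(6) = -5078.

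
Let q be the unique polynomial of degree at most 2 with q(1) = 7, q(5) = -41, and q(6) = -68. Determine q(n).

q(n) = -3n^2 + 6n + 4

Write q(n) = an^2 + bn + c. Substituting each data point gives a linear system:
  a + b + c = 7
  25a + 5b + c = -41
  36a + 6b + c = -68
Solving the system yields a = -3, b = 6, c = 4.
So q(n) = -3n^2 + 6n + 4.
Check: q(1) = 7. ✓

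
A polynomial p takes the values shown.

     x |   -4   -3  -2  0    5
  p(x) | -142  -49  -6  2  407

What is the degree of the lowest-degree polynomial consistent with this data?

3

Divided differences on the nodes -4, -3, -2, 0, 5:
  order 0: -142  -49  -6  2  407
  order 1: 93  43  4  81
  order 2: -25  -13  11
  order 3: 3  3
  order 4: 0
The order-3 divided differences are all 3 (nonzero) and every higher order vanishes, so the data lies on a polynomial of degree exactly 3.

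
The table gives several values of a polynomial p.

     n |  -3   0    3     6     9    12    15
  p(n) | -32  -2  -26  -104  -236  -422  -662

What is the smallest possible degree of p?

Forward differences of the values at n = -3, 0, 3, 6, 9, 12, 15:
  p  : -32  -2  -26  -104  -236  -422  -662
  Δ  : 30  -24  -78  -132  -186  -240
  Δ^2: -54  -54  -54  -54  -54
  Δ^3: 0  0  0  0
  Δ^4: 0  0  0
  Δ^5: 0  0
  Δ^6: 0
The second differences are constant (-54) and nonzero, while all higher differences vanish, so the minimal degree is 2.

2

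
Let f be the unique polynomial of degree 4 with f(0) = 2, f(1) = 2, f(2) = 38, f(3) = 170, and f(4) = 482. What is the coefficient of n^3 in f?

Write f(n) = an^4 + bn^3 + cn^2 + dn + e. Substituting each data point gives a linear system:
  e = 2
  a + b + c + d + e = 2
  16a + 8b + 4c + 2d + e = 38
  81a + 27b + 9c + 3d + e = 170
  256a + 64b + 16c + 4d + e = 482
Solving the system yields a = 1, b = 4, c = -1, d = -4, e = 2.
So f(n) = n^4 + 4n^3 - n^2 - 4n + 2.
The coefficient of n^3 is 4.

4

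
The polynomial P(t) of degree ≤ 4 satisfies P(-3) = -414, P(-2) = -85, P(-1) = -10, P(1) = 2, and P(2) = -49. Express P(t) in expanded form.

P(t) = -5t^4 + t^3 + 4t^2 + 5t - 3

Using the Lagrange interpolation formula with nodes -3, -2, -1, 1, 2:
  L_0(t) = (t + 2)(t + 1)(t - 1)(t - 2) / 40
  L_1(t) = (t + 3)(t + 1)(t - 1)(t - 2) / -12
  L_2(t) = (t + 3)(t + 2)(t - 1)(t - 2) / 12
  L_3(t) = (t + 3)(t + 2)(t + 1)(t - 2) / -24
  L_4(t) = (t + 3)(t + 2)(t + 1)(t - 1) / 60
Then P(t) = -414·L_0(t) - 85·L_1(t) - 10·L_2(t) + 2·L_3(t) - 49·L_4(t).
Expanding and collecting terms gives P(t) = -5t^4 + t^3 + 4t^2 + 5t - 3.
Check: P(-2) = -85. ✓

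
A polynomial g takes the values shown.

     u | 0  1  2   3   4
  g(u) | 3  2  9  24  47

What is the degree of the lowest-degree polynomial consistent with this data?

Forward differences of the values at u = 0, 1, 2, 3, 4:
  g  : 3  2  9  24  47
  Δ  : -1  7  15  23
  Δ^2: 8  8  8
  Δ^3: 0  0
  Δ^4: 0
The second differences are constant (8) and nonzero, while all higher differences vanish, so the minimal degree is 2.

2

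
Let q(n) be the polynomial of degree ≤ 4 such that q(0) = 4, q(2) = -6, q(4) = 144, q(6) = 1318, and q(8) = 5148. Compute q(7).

2769

Forward differences of the values at n = 0, 2, 4, 6, 8:
  q  : 4  -6  144  1318  5148
  Δ  : -10  150  1174  3830
  Δ^2: 160  1024  2656
  Δ^3: 864  1632
  Δ^4: 768
The fourth differences are constant, confirming degree 4.
Interpolating (Newton forward form) and evaluating at n = 7 gives q(7) = 2769.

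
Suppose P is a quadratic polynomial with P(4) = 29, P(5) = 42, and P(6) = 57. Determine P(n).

Using the Lagrange interpolation formula with nodes 4, 5, 6:
  L_0(n) = (n - 5)(n - 6) / 2
  L_1(n) = (n - 4)(n - 6) / -1
  L_2(n) = (n - 4)(n - 5) / 2
Then P(n) = 29·L_0(n) + 42·L_1(n) + 57·L_2(n).
Expanding and collecting terms gives P(n) = n^2 + 4n - 3.
Check: P(4) = 29. ✓

P(n) = n^2 + 4n - 3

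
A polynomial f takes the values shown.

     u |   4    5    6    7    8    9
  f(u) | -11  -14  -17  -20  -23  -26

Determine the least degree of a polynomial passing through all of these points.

1

Forward differences of the values at u = 4, 5, 6, 7, 8, 9:
  f  : -11  -14  -17  -20  -23  -26
  Δ  : -3  -3  -3  -3  -3
  Δ^2: 0  0  0  0
  Δ^3: 0  0  0
  Δ^4: 0  0
  Δ^5: 0
The first differences are constant (-3) and nonzero, while all higher differences vanish, so the minimal degree is 1.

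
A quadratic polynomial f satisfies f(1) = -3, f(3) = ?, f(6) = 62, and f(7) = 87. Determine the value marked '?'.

11

The 3 known points determine the degree-2 polynomial uniquely.
Write f(u) = au^2 + bu + c. Substituting each data point gives a linear system:
  a + b + c = -3
  36a + 6b + c = 62
  49a + 7b + c = 87
Solving the system yields a = 2, b = -1, c = -4.
So f(u) = 2u^2 - u - 4.
Then f(3) = 11.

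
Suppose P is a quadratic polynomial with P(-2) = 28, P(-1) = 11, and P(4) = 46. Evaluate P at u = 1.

Write P(u) = au^2 + bu + c. Substituting each data point gives a linear system:
  4a - 2b + c = 28
  a - b + c = 11
  16a + 4b + c = 46
Solving the system yields a = 4, b = -5, c = 2.
So P(u) = 4u^2 - 5u + 2.
Then P(1) = 1.

1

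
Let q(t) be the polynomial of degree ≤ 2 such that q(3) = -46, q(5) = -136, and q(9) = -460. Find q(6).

-199

Using the Lagrange interpolation formula with nodes 3, 5, 9:
  L_0(t) = (t - 5)(t - 9) / 12
  L_1(t) = (t - 3)(t - 9) / -8
  L_2(t) = (t - 3)(t - 5) / 24
Then q(t) = -46·L_0(t) - 136·L_1(t) - 460·L_2(t).
Expanding and collecting terms gives q(t) = -6t^2 + 3t - 1.
Evaluating at t = 6: q(6) = -199.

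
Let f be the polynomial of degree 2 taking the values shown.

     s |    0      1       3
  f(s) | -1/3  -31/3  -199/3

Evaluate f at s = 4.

Using the Lagrange interpolation formula with nodes 0, 1, 3:
  L_0(s) = (s - 1)(s - 3) / 3
  L_1(s) = s(s - 3) / -2
  L_2(s) = s(s - 1) / 6
Then f(s) = -1/3·L_0(s) - 31/3·L_1(s) - 199/3·L_2(s).
Expanding and collecting terms gives f(s) = -6s^2 - 4s - 1/3.
Evaluating at s = 4: f(4) = -337/3.

-337/3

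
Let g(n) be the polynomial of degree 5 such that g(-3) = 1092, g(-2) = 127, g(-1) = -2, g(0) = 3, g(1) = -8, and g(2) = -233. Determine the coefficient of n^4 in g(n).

Write g(n) = an^5 + bn^4 + cn^3 + dn^2 + en + k. Substituting each data point gives a linear system:
  -243a + 81b - 27c + 9d - 3e + k = 1092
  -32a + 16b - 8c + 4d - 2e + k = 127
  -a + b - c + d - e + k = -2
  k = 3
  a + b + c + d + e + k = -8
  32a + 16b + 8c + 4d + 2e + k = -233
Solving the system yields a = -5, b = -2, c = -4, d = -6, e = 6, k = 3.
So g(n) = -5n^5 - 2n^4 - 4n^3 - 6n^2 + 6n + 3.
The coefficient of n^4 is -2.

-2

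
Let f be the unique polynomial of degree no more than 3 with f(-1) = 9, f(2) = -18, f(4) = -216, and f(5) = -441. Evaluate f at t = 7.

Write f(t) = at^3 + bt^2 + ct + d. Substituting each data point gives a linear system:
  -a + b - c + d = 9
  8a + 4b + 2c + d = -18
  64a + 16b + 4c + d = -216
  125a + 25b + 5c + d = -441
Solving the system yields a = -4, b = 2, c = 1, d = 4.
So f(t) = -4t^3 + 2t^2 + t + 4.
Then f(7) = -1263.

-1263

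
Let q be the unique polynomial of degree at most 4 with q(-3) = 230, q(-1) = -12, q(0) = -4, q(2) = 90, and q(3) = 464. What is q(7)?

13100

Write q(s) = as^4 + bs^3 + cs^2 + ds + e. Substituting each data point gives a linear system:
  81a - 27b + 9c - 3d + e = 230
  a - b + c - d + e = -12
  e = -4
  16a + 8b + 4c + 2d + e = 90
  81a + 27b + 9c + 3d + e = 464
Solving the system yields a = 5, b = 4, c = -6, d = 3, e = -4.
So q(s) = 5s⁴ + 4s³ - 6s² + 3s - 4.
Then q(7) = 13100.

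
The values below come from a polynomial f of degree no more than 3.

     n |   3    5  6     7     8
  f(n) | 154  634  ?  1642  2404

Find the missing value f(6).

The 4 known points determine the degree-3 polynomial uniquely.
Write f(n) = an^3 + bn^2 + cn + d. Substituting each data point gives a linear system:
  27a + 9b + 3c + d = 154
  125a + 25b + 5c + d = 634
  343a + 49b + 7c + d = 1642
  512a + 64b + 8c + d = 2404
Solving the system yields a = 4, b = 6, c = -4, d = 4.
So f(n) = 4n^3 + 6n^2 - 4n + 4.
Then f(6) = 1060.

1060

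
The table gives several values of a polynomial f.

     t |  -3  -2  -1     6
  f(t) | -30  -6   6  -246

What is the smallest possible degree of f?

2

Divided differences on the nodes -3, -2, -1, 6:
  order 0: -30  -6  6  -246
  order 1: 24  12  -36
  order 2: -6  -6
  order 3: 0
The order-2 divided differences are all -6 (nonzero) and every higher order vanishes, so the data lies on a polynomial of degree exactly 2.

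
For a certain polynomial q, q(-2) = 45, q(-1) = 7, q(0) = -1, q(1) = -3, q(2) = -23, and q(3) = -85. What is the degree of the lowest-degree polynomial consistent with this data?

Forward differences of the values at x = -2, -1, 0, 1, 2, 3:
  q  : 45  7  -1  -3  -23  -85
  Δ  : -38  -8  -2  -20  -62
  Δ^2: 30  6  -18  -42
  Δ^3: -24  -24  -24
  Δ^4: 0  0
  Δ^5: 0
The third differences are constant (-24) and nonzero, while all higher differences vanish, so the minimal degree is 3.

3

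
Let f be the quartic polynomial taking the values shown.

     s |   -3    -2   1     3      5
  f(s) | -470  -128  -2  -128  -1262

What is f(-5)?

-2792

Using the Lagrange interpolation formula with nodes -3, -2, 1, 3, 5:
  L_0(s) = (s + 2)(s - 1)(s - 3)(s - 5) / 192
  L_1(s) = (s + 3)(s - 1)(s - 3)(s - 5) / -105
  L_2(s) = (s + 3)(s + 2)(s - 3)(s - 5) / 96
  L_3(s) = (s + 3)(s + 2)(s - 1)(s - 5) / -120
  L_4(s) = (s + 3)(s + 2)(s - 1)(s - 3) / 448
Then f(s) = -470·L_0(s) - 128·L_1(s) - 2·L_2(s) - 128·L_3(s) - 1262·L_4(s).
Expanding and collecting terms gives f(s) = -3s^4 + 6s^3 - 6s^2 + 3s - 2.
Evaluating at s = -5: f(-5) = -2792.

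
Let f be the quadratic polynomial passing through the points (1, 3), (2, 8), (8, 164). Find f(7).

123

Write f(u) = au^2 + bu + c. Substituting each data point gives a linear system:
  a + b + c = 3
  4a + 2b + c = 8
  64a + 8b + c = 164
Solving the system yields a = 3, b = -4, c = 4.
So f(u) = 3u^2 - 4u + 4.
Then f(7) = 123.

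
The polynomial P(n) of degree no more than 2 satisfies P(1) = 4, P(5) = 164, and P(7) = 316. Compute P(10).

634

Write P(n) = an^2 + bn + c. Substituting each data point gives a linear system:
  a + b + c = 4
  25a + 5b + c = 164
  49a + 7b + c = 316
Solving the system yields a = 6, b = 4, c = -6.
So P(n) = 6n^2 + 4n - 6.
Then P(10) = 634.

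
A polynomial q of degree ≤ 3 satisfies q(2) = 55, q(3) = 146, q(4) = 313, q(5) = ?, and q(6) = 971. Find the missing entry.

580

The 4 known points determine the degree-3 polynomial uniquely.
Write q(u) = au^3 + bu^2 + cu + d. Substituting each data point gives a linear system:
  8a + 4b + 2c + d = 55
  27a + 9b + 3c + d = 146
  64a + 16b + 4c + d = 313
  216a + 36b + 6c + d = 971
Solving the system yields a = 4, b = 2, c = 5, d = 5.
So q(u) = 4u³ + 2u² + 5u + 5.
Then q(5) = 580.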